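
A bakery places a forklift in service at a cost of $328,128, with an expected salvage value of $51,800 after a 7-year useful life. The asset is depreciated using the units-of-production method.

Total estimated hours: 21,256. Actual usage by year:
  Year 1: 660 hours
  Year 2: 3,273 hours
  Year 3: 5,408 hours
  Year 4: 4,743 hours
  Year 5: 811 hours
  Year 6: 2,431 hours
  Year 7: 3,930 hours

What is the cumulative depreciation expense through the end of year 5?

$193,635

Depreciable base = $328,128 − $51,800 = $276,328.
Rate = $276,328 / 21,256 hours = $13 per hour.
Year 1: 660 × $13 = $8,580. Book value $319,548.
Year 2: 3,273 × $13 = $42,549. Book value $276,999.
Year 3: 5,408 × $13 = $70,304. Book value $206,695.
Year 4: 4,743 × $13 = $61,659. Book value $145,036.
Year 5: 811 × $13 = $10,543. Book value $134,493.
Accumulated through year 5 = $328,128 − $134,493 = $193,635.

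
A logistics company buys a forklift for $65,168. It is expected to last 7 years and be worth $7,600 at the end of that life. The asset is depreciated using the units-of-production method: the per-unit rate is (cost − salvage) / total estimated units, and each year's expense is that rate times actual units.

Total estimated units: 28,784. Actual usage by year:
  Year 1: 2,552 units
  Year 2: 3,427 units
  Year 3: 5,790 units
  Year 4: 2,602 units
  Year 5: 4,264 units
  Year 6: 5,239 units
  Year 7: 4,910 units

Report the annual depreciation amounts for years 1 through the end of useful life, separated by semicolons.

Depreciable base = $65,168 − $7,600 = $57,568.
Rate = $57,568 / 28,784 units = $2 per unit.
Year 1: 2,552 × $2 = $5,104. Book value $60,064.
Year 2: 3,427 × $2 = $6,854. Book value $53,210.
Year 3: 5,790 × $2 = $11,580. Book value $41,630.
Year 4: 2,602 × $2 = $5,204. Book value $36,426.
Year 5: 4,264 × $2 = $8,528. Book value $27,898.
Year 6: 5,239 × $2 = $10,478. Book value $17,420.
Year 7: 4,910 × $2 = $9,820. Book value $7,600.

$5,104; $6,854; $11,580; $5,204; $8,528; $10,478; $9,820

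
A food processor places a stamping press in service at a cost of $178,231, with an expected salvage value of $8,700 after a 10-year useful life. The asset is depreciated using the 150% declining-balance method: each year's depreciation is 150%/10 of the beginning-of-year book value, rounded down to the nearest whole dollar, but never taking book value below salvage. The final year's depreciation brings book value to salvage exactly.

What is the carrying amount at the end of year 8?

$48,569

Depreciable base = $178,231 − $8,700 = $169,531.
Year 1: ⌊$178,231 × 150%/10⌋ = $26,734. Book value $151,497.
Year 2: ⌊$151,497 × 150%/10⌋ = $22,724. Book value $128,773.
Year 3: ⌊$128,773 × 150%/10⌋ = $19,315. Book value $109,458.
Year 4: ⌊$109,458 × 150%/10⌋ = $16,418. Book value $93,040.
Year 5: ⌊$93,040 × 150%/10⌋ = $13,956. Book value $79,084.
Year 6: ⌊$79,084 × 150%/10⌋ = $11,862. Book value $67,222.
Year 7: ⌊$67,222 × 150%/10⌋ = $10,083. Book value $57,139.
Year 8: ⌊$57,139 × 150%/10⌋ = $8,570. Book value $48,569.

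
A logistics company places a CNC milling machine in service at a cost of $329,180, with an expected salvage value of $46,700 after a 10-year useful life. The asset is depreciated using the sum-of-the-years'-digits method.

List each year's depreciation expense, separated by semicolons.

$51,360; $46,224; $41,088; $35,952; $30,816; $25,680; $20,544; $15,408; $10,272; $5,136

Depreciable base = $329,180 − $46,700 = $282,480.
Sum of the years' digits = 10+9+8+7+6+5+4+3+2+1 = 55.
Year 1: $282,480 × 10/55 = $51,360. Book value $277,820.
Year 2: $282,480 × 9/55 = $46,224. Book value $231,596.
Year 3: $282,480 × 8/55 = $41,088. Book value $190,508.
Year 4: $282,480 × 7/55 = $35,952. Book value $154,556.
Year 5: $282,480 × 6/55 = $30,816. Book value $123,740.
Year 6: $282,480 × 5/55 = $25,680. Book value $98,060.
Year 7: $282,480 × 4/55 = $20,544. Book value $77,516.
Year 8: $282,480 × 3/55 = $15,408. Book value $62,108.
Year 9: $282,480 × 2/55 = $10,272. Book value $51,836.
Year 10: $282,480 × 1/55 = $5,136. Book value $46,700.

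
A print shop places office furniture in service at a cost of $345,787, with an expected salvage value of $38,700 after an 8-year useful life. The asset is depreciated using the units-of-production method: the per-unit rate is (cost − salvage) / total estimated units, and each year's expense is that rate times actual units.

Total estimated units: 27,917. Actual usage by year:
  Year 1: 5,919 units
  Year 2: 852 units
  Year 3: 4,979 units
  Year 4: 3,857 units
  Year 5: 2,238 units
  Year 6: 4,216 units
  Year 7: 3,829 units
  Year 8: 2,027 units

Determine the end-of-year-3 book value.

Depreciable base = $345,787 − $38,700 = $307,087.
Rate = $307,087 / 27,917 units = $11 per unit.
Year 1: 5,919 × $11 = $65,109. Book value $280,678.
Year 2: 852 × $11 = $9,372. Book value $271,306.
Year 3: 4,979 × $11 = $54,769. Book value $216,537.

$216,537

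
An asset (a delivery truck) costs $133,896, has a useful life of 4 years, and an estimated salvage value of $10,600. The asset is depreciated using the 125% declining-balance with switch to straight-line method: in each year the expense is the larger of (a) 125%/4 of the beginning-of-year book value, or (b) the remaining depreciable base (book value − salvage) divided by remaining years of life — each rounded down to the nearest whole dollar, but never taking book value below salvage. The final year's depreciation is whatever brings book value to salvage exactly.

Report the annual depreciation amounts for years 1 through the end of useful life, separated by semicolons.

$41,842; $28,766; $26,344; $26,344

Depreciable base = $133,896 − $10,600 = $123,296.
Year 1: DB = ⌊$133,896 × 125%/4⌋ = $41,842; SL = ⌊$123,296/4⌋ = $30,824 → take DB $41,842. Book value $92,054.
Year 2: DB = ⌊$92,054 × 125%/4⌋ = $28,766; SL = ⌊$81,454/3⌋ = $27,151 → take DB $28,766. Book value $63,288.
Year 3: DB = ⌊$63,288 × 125%/4⌋ = $19,777; SL = ⌊$52,688/2⌋ = $26,344 → take SL $26,344. Book value $36,944.
Year 4 (final): $36,944 − $10,600 = $26,344. Book value $10,600.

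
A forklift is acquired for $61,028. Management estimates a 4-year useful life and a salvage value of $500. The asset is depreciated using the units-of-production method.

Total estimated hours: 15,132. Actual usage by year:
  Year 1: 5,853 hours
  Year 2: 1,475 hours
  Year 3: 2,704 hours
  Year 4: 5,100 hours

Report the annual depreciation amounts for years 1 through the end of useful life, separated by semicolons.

$23,412; $5,900; $10,816; $20,400

Depreciable base = $61,028 − $500 = $60,528.
Rate = $60,528 / 15,132 hours = $4 per hour.
Year 1: 5,853 × $4 = $23,412. Book value $37,616.
Year 2: 1,475 × $4 = $5,900. Book value $31,716.
Year 3: 2,704 × $4 = $10,816. Book value $20,900.
Year 4: 5,100 × $4 = $20,400. Book value $500.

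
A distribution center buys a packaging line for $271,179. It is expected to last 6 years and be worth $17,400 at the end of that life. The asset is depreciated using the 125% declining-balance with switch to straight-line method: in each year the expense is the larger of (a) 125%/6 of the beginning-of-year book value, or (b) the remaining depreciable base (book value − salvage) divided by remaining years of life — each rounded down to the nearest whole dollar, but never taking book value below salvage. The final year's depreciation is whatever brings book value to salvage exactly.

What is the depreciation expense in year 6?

$38,140

Depreciable base = $271,179 − $17,400 = $253,779.
Year 1: DB = ⌊$271,179 × 125%/6⌋ = $56,495; SL = ⌊$253,779/6⌋ = $42,296 → take DB $56,495. Book value $214,684.
Year 2: DB = ⌊$214,684 × 125%/6⌋ = $44,725; SL = ⌊$197,284/5⌋ = $39,456 → take DB $44,725. Book value $169,959.
Year 3: DB = ⌊$169,959 × 125%/6⌋ = $35,408; SL = ⌊$152,559/4⌋ = $38,139 → take SL $38,139. Book value $131,820.
Year 4: DB = ⌊$131,820 × 125%/6⌋ = $27,462; SL = ⌊$114,420/3⌋ = $38,140 → take SL $38,140. Book value $93,680.
Year 5: DB = ⌊$93,680 × 125%/6⌋ = $19,516; SL = ⌊$76,280/2⌋ = $38,140 → take SL $38,140. Book value $55,540.
Year 6 (final): $55,540 − $17,400 = $38,140. Book value $17,400.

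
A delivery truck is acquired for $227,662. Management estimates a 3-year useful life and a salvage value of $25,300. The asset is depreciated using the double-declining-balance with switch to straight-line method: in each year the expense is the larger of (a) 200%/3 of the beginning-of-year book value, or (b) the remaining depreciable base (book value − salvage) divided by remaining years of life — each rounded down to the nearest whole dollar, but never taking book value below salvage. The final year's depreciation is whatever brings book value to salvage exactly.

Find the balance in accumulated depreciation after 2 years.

$202,362

Depreciable base = $227,662 − $25,300 = $202,362.
Year 1: DB = ⌊$227,662 × 200%/3⌋ = $151,774; SL = ⌊$202,362/3⌋ = $67,454 → take DB $151,774. Book value $75,888.
Year 2: DB = ⌊$75,888 × 200%/3⌋ = $50,592; SL = ⌊$50,588/2⌋ = $25,294 → take DB $50,592, capped at $50,588. Book value $25,300.
Accumulated through year 2 = $227,662 − $25,300 = $202,362.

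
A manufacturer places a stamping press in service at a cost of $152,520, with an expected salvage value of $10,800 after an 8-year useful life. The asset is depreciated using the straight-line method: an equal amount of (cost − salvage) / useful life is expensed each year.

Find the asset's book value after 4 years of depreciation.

$81,660

Depreciable base = $152,520 − $10,800 = $141,720.
Annual expense = $141,720 / 8 = $17,715.
End of year 1: book value $134,805.
End of year 2: book value $117,090.
End of year 3: book value $99,375.
End of year 4: book value $81,660.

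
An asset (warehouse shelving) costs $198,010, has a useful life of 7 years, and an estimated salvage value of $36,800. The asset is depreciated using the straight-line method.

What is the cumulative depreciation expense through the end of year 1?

$23,030

Depreciable base = $198,010 − $36,800 = $161,210.
Annual expense = $161,210 / 7 = $23,030.
End of year 1: book value $174,980.
Accumulated through year 1 = $198,010 − $174,980 = $23,030.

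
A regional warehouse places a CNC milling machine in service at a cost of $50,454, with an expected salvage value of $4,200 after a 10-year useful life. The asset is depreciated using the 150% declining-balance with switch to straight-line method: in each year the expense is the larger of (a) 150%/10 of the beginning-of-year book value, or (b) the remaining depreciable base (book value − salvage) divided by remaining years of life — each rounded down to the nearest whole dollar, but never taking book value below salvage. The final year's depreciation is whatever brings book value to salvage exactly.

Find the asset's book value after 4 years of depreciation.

Depreciable base = $50,454 − $4,200 = $46,254.
Year 1: DB = ⌊$50,454 × 150%/10⌋ = $7,568; SL = ⌊$46,254/10⌋ = $4,625 → take DB $7,568. Book value $42,886.
Year 2: DB = ⌊$42,886 × 150%/10⌋ = $6,432; SL = ⌊$38,686/9⌋ = $4,298 → take DB $6,432. Book value $36,454.
Year 3: DB = ⌊$36,454 × 150%/10⌋ = $5,468; SL = ⌊$32,254/8⌋ = $4,031 → take DB $5,468. Book value $30,986.
Year 4: DB = ⌊$30,986 × 150%/10⌋ = $4,647; SL = ⌊$26,786/7⌋ = $3,826 → take DB $4,647. Book value $26,339.

$26,339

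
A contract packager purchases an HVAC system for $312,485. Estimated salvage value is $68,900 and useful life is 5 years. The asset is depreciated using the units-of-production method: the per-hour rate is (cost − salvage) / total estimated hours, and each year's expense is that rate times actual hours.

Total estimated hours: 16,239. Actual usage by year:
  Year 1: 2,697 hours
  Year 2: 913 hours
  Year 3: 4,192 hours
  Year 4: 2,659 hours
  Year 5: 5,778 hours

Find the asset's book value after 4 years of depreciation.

Depreciable base = $312,485 − $68,900 = $243,585.
Rate = $243,585 / 16,239 hours = $15 per hour.
Year 1: 2,697 × $15 = $40,455. Book value $272,030.
Year 2: 913 × $15 = $13,695. Book value $258,335.
Year 3: 4,192 × $15 = $62,880. Book value $195,455.
Year 4: 2,659 × $15 = $39,885. Book value $155,570.

$155,570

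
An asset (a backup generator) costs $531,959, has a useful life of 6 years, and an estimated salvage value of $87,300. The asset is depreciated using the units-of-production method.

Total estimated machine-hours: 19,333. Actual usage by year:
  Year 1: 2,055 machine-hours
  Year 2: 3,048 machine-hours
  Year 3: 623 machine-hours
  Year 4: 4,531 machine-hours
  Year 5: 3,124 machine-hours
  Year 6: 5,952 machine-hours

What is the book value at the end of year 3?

Depreciable base = $531,959 − $87,300 = $444,659.
Rate = $444,659 / 19,333 machine-hours = $23 per machine-hour.
Year 1: 2,055 × $23 = $47,265. Book value $484,694.
Year 2: 3,048 × $23 = $70,104. Book value $414,590.
Year 3: 623 × $23 = $14,329. Book value $400,261.

$400,261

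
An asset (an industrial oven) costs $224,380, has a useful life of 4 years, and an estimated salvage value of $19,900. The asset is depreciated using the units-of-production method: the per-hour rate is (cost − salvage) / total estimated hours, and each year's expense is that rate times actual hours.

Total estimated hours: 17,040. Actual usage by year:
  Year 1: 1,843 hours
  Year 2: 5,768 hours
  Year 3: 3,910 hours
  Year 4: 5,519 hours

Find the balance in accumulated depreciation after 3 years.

Depreciable base = $224,380 − $19,900 = $204,480.
Rate = $204,480 / 17,040 hours = $12 per hour.
Year 1: 1,843 × $12 = $22,116. Book value $202,264.
Year 2: 5,768 × $12 = $69,216. Book value $133,048.
Year 3: 3,910 × $12 = $46,920. Book value $86,128.
Accumulated through year 3 = $224,380 − $86,128 = $138,252.

$138,252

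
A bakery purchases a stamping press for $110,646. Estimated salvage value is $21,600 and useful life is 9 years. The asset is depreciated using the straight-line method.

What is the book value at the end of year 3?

$80,964

Depreciable base = $110,646 − $21,600 = $89,046.
Annual expense = $89,046 / 9 = $9,894.
End of year 1: book value $100,752.
End of year 2: book value $90,858.
End of year 3: book value $80,964.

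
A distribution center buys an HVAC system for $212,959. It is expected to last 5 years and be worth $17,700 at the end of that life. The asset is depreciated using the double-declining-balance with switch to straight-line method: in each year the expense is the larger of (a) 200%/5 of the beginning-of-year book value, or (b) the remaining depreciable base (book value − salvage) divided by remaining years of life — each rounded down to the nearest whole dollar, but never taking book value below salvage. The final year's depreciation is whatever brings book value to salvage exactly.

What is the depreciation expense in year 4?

$18,400

Depreciable base = $212,959 − $17,700 = $195,259.
Year 1: DB = ⌊$212,959 × 200%/5⌋ = $85,183; SL = ⌊$195,259/5⌋ = $39,051 → take DB $85,183. Book value $127,776.
Year 2: DB = ⌊$127,776 × 200%/5⌋ = $51,110; SL = ⌊$110,076/4⌋ = $27,519 → take DB $51,110. Book value $76,666.
Year 3: DB = ⌊$76,666 × 200%/5⌋ = $30,666; SL = ⌊$58,966/3⌋ = $19,655 → take DB $30,666. Book value $46,000.
Year 4: DB = ⌊$46,000 × 200%/5⌋ = $18,400; SL = ⌊$28,300/2⌋ = $14,150 → take DB $18,400. Book value $27,600.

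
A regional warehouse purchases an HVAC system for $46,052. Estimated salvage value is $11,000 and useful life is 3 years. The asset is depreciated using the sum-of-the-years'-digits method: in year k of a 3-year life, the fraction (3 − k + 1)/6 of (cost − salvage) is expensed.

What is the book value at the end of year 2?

$16,842

Depreciable base = $46,052 − $11,000 = $35,052.
Sum of the years' digits = 3+2+1 = 6.
Year 1: $35,052 × 3/6 = $17,526. Book value $28,526.
Year 2: $35,052 × 2/6 = $11,684. Book value $16,842.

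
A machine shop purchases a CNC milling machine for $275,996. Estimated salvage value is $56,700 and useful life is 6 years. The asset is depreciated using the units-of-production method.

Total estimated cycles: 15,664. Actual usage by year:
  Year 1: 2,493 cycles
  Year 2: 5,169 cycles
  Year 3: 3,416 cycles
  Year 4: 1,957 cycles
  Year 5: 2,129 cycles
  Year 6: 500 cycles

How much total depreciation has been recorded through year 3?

Depreciable base = $275,996 − $56,700 = $219,296.
Rate = $219,296 / 15,664 cycles = $14 per cycle.
Year 1: 2,493 × $14 = $34,902. Book value $241,094.
Year 2: 5,169 × $14 = $72,366. Book value $168,728.
Year 3: 3,416 × $14 = $47,824. Book value $120,904.
Accumulated through year 3 = $275,996 − $120,904 = $155,092.

$155,092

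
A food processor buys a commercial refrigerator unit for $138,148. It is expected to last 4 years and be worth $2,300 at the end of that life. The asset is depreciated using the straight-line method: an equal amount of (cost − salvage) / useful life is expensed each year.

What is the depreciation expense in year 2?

Depreciable base = $138,148 − $2,300 = $135,848.
Annual expense = $135,848 / 4 = $33,962.

$33,962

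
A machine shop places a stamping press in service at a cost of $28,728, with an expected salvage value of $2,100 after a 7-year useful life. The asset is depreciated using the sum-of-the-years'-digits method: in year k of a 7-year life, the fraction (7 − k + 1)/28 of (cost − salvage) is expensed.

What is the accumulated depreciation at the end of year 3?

Depreciable base = $28,728 − $2,100 = $26,628.
Sum of the years' digits = 7+6+5+4+3+2+1 = 28.
Year 1: $26,628 × 7/28 = $6,657. Book value $22,071.
Year 2: $26,628 × 6/28 = $5,706. Book value $16,365.
Year 3: $26,628 × 5/28 = $4,755. Book value $11,610.
Accumulated through year 3 = $28,728 − $11,610 = $17,118.

$17,118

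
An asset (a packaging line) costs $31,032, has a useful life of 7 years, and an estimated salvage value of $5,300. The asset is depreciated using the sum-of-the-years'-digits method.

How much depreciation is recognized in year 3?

$4,595

Depreciable base = $31,032 − $5,300 = $25,732.
Sum of the years' digits = 7+6+5+4+3+2+1 = 28.
Year 1: $25,732 × 7/28 = $6,433. Book value $24,599.
Year 2: $25,732 × 6/28 = $5,514. Book value $19,085.
Year 3: $25,732 × 5/28 = $4,595. Book value $14,490.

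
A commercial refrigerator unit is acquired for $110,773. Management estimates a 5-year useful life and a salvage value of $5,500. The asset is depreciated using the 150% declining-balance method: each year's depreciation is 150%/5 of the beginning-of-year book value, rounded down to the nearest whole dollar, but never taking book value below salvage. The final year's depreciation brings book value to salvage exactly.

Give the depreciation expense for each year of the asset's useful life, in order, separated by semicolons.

$33,231; $23,262; $16,284; $11,398; $21,098

Depreciable base = $110,773 − $5,500 = $105,273.
Year 1: ⌊$110,773 × 150%/5⌋ = $33,231. Book value $77,542.
Year 2: ⌊$77,542 × 150%/5⌋ = $23,262. Book value $54,280.
Year 3: ⌊$54,280 × 150%/5⌋ = $16,284. Book value $37,996.
Year 4: ⌊$37,996 × 150%/5⌋ = $11,398. Book value $26,598.
Year 5 (final): $26,598 − $5,500 = $21,098. Book value $5,500.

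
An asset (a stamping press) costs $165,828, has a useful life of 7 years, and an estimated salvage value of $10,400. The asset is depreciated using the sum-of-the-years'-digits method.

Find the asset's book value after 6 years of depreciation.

Depreciable base = $165,828 − $10,400 = $155,428.
Sum of the years' digits = 7+6+5+4+3+2+1 = 28.
Year 1: $155,428 × 7/28 = $38,857. Book value $126,971.
Year 2: $155,428 × 6/28 = $33,306. Book value $93,665.
Year 3: $155,428 × 5/28 = $27,755. Book value $65,910.
Year 4: $155,428 × 4/28 = $22,204. Book value $43,706.
Year 5: $155,428 × 3/28 = $16,653. Book value $27,053.
Year 6: $155,428 × 2/28 = $11,102. Book value $15,951.

$15,951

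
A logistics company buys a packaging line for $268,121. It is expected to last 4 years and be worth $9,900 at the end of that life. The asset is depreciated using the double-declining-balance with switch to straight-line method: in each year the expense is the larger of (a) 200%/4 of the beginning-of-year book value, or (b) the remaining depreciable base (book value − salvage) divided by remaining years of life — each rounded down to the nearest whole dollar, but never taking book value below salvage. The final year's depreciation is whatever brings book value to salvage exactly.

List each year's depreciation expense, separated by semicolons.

Depreciable base = $268,121 − $9,900 = $258,221.
Year 1: DB = ⌊$268,121 × 200%/4⌋ = $134,060; SL = ⌊$258,221/4⌋ = $64,555 → take DB $134,060. Book value $134,061.
Year 2: DB = ⌊$134,061 × 200%/4⌋ = $67,030; SL = ⌊$124,161/3⌋ = $41,387 → take DB $67,030. Book value $67,031.
Year 3: DB = ⌊$67,031 × 200%/4⌋ = $33,515; SL = ⌊$57,131/2⌋ = $28,565 → take DB $33,515. Book value $33,516.
Year 4 (final): $33,516 − $9,900 = $23,616. Book value $9,900.

$134,060; $67,030; $33,515; $23,616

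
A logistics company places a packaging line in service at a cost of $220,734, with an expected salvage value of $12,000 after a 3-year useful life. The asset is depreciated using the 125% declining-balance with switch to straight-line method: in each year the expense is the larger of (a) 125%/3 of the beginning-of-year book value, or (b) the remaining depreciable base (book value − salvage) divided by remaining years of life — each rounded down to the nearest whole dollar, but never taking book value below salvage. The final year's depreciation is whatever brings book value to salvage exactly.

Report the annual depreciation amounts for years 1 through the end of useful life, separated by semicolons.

$91,972; $58,381; $58,381

Depreciable base = $220,734 − $12,000 = $208,734.
Year 1: DB = ⌊$220,734 × 125%/3⌋ = $91,972; SL = ⌊$208,734/3⌋ = $69,578 → take DB $91,972. Book value $128,762.
Year 2: DB = ⌊$128,762 × 125%/3⌋ = $53,650; SL = ⌊$116,762/2⌋ = $58,381 → take SL $58,381. Book value $70,381.
Year 3 (final): $70,381 − $12,000 = $58,381. Book value $12,000.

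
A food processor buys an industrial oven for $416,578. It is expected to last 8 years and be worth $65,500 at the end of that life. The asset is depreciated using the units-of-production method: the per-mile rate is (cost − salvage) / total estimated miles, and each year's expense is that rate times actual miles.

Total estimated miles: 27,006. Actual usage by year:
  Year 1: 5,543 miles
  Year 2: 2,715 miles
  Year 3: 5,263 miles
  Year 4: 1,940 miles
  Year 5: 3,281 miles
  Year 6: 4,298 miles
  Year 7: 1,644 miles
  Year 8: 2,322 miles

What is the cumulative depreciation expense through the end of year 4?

Depreciable base = $416,578 − $65,500 = $351,078.
Rate = $351,078 / 27,006 miles = $13 per mile.
Year 1: 5,543 × $13 = $72,059. Book value $344,519.
Year 2: 2,715 × $13 = $35,295. Book value $309,224.
Year 3: 5,263 × $13 = $68,419. Book value $240,805.
Year 4: 1,940 × $13 = $25,220. Book value $215,585.
Accumulated through year 4 = $416,578 − $215,585 = $200,993.

$200,993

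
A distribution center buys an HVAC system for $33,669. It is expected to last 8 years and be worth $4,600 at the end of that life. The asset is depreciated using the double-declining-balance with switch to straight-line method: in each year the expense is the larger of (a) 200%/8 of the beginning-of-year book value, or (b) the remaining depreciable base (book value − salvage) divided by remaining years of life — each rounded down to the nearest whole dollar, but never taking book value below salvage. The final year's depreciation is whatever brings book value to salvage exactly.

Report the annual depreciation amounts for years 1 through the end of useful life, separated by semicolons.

$8,417; $6,313; $4,734; $3,551; $2,663; $1,997; $1,394; $0

Depreciable base = $33,669 − $4,600 = $29,069.
Year 1: DB = ⌊$33,669 × 200%/8⌋ = $8,417; SL = ⌊$29,069/8⌋ = $3,633 → take DB $8,417. Book value $25,252.
Year 2: DB = ⌊$25,252 × 200%/8⌋ = $6,313; SL = ⌊$20,652/7⌋ = $2,950 → take DB $6,313. Book value $18,939.
Year 3: DB = ⌊$18,939 × 200%/8⌋ = $4,734; SL = ⌊$14,339/6⌋ = $2,389 → take DB $4,734. Book value $14,205.
Year 4: DB = ⌊$14,205 × 200%/8⌋ = $3,551; SL = ⌊$9,605/5⌋ = $1,921 → take DB $3,551. Book value $10,654.
Year 5: DB = ⌊$10,654 × 200%/8⌋ = $2,663; SL = ⌊$6,054/4⌋ = $1,513 → take DB $2,663. Book value $7,991.
Year 6: DB = ⌊$7,991 × 200%/8⌋ = $1,997; SL = ⌊$3,391/3⌋ = $1,130 → take DB $1,997. Book value $5,994.
Year 7: DB = ⌊$5,994 × 200%/8⌋ = $1,498; SL = ⌊$1,394/2⌋ = $697 → take DB $1,498, capped at $1,394. Book value $4,600.
Year 8 (final): $4,600 − $4,600 = $0. Book value $4,600.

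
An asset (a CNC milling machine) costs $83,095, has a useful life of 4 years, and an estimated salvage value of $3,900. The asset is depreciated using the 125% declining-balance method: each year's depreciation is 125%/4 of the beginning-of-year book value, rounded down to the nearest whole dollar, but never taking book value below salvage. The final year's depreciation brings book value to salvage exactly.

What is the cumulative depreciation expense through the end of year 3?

$56,092

Depreciable base = $83,095 − $3,900 = $79,195.
Year 1: ⌊$83,095 × 125%/4⌋ = $25,967. Book value $57,128.
Year 2: ⌊$57,128 × 125%/4⌋ = $17,852. Book value $39,276.
Year 3: ⌊$39,276 × 125%/4⌋ = $12,273. Book value $27,003.
Accumulated through year 3 = $83,095 − $27,003 = $56,092.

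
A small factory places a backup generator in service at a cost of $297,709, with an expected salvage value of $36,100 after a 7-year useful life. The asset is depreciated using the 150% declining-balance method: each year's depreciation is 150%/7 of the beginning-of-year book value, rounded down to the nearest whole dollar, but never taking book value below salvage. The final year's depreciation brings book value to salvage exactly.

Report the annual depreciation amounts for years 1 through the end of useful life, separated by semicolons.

$63,794; $50,124; $39,383; $30,944; $24,313; $19,103; $33,948

Depreciable base = $297,709 − $36,100 = $261,609.
Year 1: ⌊$297,709 × 150%/7⌋ = $63,794. Book value $233,915.
Year 2: ⌊$233,915 × 150%/7⌋ = $50,124. Book value $183,791.
Year 3: ⌊$183,791 × 150%/7⌋ = $39,383. Book value $144,408.
Year 4: ⌊$144,408 × 150%/7⌋ = $30,944. Book value $113,464.
Year 5: ⌊$113,464 × 150%/7⌋ = $24,313. Book value $89,151.
Year 6: ⌊$89,151 × 150%/7⌋ = $19,103. Book value $70,048.
Year 7 (final): $70,048 − $36,100 = $33,948. Book value $36,100.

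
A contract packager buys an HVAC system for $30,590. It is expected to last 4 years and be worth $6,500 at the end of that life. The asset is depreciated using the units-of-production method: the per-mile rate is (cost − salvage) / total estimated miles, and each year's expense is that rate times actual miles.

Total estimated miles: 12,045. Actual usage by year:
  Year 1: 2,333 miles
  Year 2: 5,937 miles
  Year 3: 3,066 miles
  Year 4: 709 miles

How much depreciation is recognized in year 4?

$1,418

Depreciable base = $30,590 − $6,500 = $24,090.
Rate = $24,090 / 12,045 miles = $2 per mile.
Year 1: 2,333 × $2 = $4,666. Book value $25,924.
Year 2: 5,937 × $2 = $11,874. Book value $14,050.
Year 3: 3,066 × $2 = $6,132. Book value $7,918.
Year 4: 709 × $2 = $1,418. Book value $6,500.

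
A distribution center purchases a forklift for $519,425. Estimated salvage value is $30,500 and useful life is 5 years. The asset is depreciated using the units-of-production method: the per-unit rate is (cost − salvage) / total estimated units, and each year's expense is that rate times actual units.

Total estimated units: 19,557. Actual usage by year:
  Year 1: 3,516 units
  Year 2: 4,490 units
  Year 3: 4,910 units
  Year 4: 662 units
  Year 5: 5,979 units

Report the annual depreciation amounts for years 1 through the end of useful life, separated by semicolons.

Depreciable base = $519,425 − $30,500 = $488,925.
Rate = $488,925 / 19,557 units = $25 per unit.
Year 1: 3,516 × $25 = $87,900. Book value $431,525.
Year 2: 4,490 × $25 = $112,250. Book value $319,275.
Year 3: 4,910 × $25 = $122,750. Book value $196,525.
Year 4: 662 × $25 = $16,550. Book value $179,975.
Year 5: 5,979 × $25 = $149,475. Book value $30,500.

$87,900; $112,250; $122,750; $16,550; $149,475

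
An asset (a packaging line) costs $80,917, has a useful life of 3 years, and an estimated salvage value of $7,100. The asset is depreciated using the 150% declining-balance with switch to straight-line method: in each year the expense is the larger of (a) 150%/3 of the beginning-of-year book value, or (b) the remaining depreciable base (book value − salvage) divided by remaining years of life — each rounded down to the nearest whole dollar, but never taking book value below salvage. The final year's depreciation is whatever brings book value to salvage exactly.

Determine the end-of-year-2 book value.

$20,230

Depreciable base = $80,917 − $7,100 = $73,817.
Year 1: DB = ⌊$80,917 × 150%/3⌋ = $40,458; SL = ⌊$73,817/3⌋ = $24,605 → take DB $40,458. Book value $40,459.
Year 2: DB = ⌊$40,459 × 150%/3⌋ = $20,229; SL = ⌊$33,359/2⌋ = $16,679 → take DB $20,229. Book value $20,230.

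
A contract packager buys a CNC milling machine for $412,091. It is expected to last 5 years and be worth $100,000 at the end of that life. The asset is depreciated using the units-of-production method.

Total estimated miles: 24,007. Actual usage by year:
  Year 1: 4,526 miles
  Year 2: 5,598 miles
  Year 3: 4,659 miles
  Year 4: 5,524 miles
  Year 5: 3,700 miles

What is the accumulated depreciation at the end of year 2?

$131,612

Depreciable base = $412,091 − $100,000 = $312,091.
Rate = $312,091 / 24,007 miles = $13 per mile.
Year 1: 4,526 × $13 = $58,838. Book value $353,253.
Year 2: 5,598 × $13 = $72,774. Book value $280,479.
Accumulated through year 2 = $412,091 − $280,479 = $131,612.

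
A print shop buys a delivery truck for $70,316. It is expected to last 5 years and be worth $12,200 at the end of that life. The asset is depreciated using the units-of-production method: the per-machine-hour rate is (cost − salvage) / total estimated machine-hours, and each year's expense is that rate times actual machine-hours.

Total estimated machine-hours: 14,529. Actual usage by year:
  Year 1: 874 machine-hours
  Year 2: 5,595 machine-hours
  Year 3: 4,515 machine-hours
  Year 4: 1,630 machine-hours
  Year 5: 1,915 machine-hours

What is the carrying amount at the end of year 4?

$19,860

Depreciable base = $70,316 − $12,200 = $58,116.
Rate = $58,116 / 14,529 machine-hours = $4 per machine-hour.
Year 1: 874 × $4 = $3,496. Book value $66,820.
Year 2: 5,595 × $4 = $22,380. Book value $44,440.
Year 3: 4,515 × $4 = $18,060. Book value $26,380.
Year 4: 1,630 × $4 = $6,520. Book value $19,860.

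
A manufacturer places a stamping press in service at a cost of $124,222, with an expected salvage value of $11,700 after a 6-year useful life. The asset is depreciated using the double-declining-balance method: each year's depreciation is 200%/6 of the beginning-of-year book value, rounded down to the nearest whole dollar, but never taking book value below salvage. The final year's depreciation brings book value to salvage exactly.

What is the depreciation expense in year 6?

$4,659

Depreciable base = $124,222 − $11,700 = $112,522.
Year 1: ⌊$124,222 × 200%/6⌋ = $41,407. Book value $82,815.
Year 2: ⌊$82,815 × 200%/6⌋ = $27,605. Book value $55,210.
Year 3: ⌊$55,210 × 200%/6⌋ = $18,403. Book value $36,807.
Year 4: ⌊$36,807 × 200%/6⌋ = $12,269. Book value $24,538.
Year 5: ⌊$24,538 × 200%/6⌋ = $8,179. Book value $16,359.
Year 6 (final): $16,359 − $11,700 = $4,659. Book value $11,700.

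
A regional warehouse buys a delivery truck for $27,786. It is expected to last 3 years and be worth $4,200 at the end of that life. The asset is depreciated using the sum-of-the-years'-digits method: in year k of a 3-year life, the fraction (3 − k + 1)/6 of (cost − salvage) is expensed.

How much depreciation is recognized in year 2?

$7,862

Depreciable base = $27,786 − $4,200 = $23,586.
Sum of the years' digits = 3+2+1 = 6.
Year 1: $23,586 × 3/6 = $11,793. Book value $15,993.
Year 2: $23,586 × 2/6 = $7,862. Book value $8,131.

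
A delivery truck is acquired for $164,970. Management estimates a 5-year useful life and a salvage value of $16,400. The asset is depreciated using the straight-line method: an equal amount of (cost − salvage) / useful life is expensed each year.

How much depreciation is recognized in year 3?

$29,714

Depreciable base = $164,970 − $16,400 = $148,570.
Annual expense = $148,570 / 5 = $29,714.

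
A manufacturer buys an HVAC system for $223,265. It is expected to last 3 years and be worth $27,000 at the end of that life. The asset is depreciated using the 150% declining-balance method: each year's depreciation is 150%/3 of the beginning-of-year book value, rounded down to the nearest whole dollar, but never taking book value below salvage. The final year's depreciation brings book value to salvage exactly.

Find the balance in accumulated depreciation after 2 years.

$167,448

Depreciable base = $223,265 − $27,000 = $196,265.
Year 1: ⌊$223,265 × 150%/3⌋ = $111,632. Book value $111,633.
Year 2: ⌊$111,633 × 150%/3⌋ = $55,816. Book value $55,817.
Accumulated through year 2 = $223,265 − $55,817 = $167,448.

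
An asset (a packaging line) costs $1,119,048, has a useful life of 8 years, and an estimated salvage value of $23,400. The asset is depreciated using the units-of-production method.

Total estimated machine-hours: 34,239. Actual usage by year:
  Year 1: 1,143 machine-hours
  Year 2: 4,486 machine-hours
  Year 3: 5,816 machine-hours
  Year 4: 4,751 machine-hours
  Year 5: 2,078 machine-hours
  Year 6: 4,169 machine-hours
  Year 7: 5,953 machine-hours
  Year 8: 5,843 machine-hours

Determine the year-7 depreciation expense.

Depreciable base = $1,119,048 − $23,400 = $1,095,648.
Rate = $1,095,648 / 34,239 machine-hours = $32 per machine-hour.
Year 1: 1,143 × $32 = $36,576. Book value $1,082,472.
Year 2: 4,486 × $32 = $143,552. Book value $938,920.
Year 3: 5,816 × $32 = $186,112. Book value $752,808.
Year 4: 4,751 × $32 = $152,032. Book value $600,776.
Year 5: 2,078 × $32 = $66,496. Book value $534,280.
Year 6: 4,169 × $32 = $133,408. Book value $400,872.
Year 7: 5,953 × $32 = $190,496. Book value $210,376.

$190,496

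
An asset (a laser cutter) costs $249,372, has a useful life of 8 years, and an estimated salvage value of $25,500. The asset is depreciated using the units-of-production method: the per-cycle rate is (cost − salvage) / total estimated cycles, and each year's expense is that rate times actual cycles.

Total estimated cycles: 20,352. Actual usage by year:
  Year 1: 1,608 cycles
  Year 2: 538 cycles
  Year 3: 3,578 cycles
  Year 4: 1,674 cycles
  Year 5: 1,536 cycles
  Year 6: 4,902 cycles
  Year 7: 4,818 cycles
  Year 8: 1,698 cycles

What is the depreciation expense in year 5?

Depreciable base = $249,372 − $25,500 = $223,872.
Rate = $223,872 / 20,352 cycles = $11 per cycle.
Year 1: 1,608 × $11 = $17,688. Book value $231,684.
Year 2: 538 × $11 = $5,918. Book value $225,766.
Year 3: 3,578 × $11 = $39,358. Book value $186,408.
Year 4: 1,674 × $11 = $18,414. Book value $167,994.
Year 5: 1,536 × $11 = $16,896. Book value $151,098.

$16,896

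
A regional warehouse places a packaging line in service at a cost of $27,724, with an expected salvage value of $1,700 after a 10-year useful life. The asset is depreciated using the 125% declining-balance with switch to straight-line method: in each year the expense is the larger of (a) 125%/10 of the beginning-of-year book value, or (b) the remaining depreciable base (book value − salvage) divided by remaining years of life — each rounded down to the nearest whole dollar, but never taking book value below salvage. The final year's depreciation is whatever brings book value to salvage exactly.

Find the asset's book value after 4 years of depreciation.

Depreciable base = $27,724 − $1,700 = $26,024.
Year 1: DB = ⌊$27,724 × 125%/10⌋ = $3,465; SL = ⌊$26,024/10⌋ = $2,602 → take DB $3,465. Book value $24,259.
Year 2: DB = ⌊$24,259 × 125%/10⌋ = $3,032; SL = ⌊$22,559/9⌋ = $2,506 → take DB $3,032. Book value $21,227.
Year 3: DB = ⌊$21,227 × 125%/10⌋ = $2,653; SL = ⌊$19,527/8⌋ = $2,440 → take DB $2,653. Book value $18,574.
Year 4: DB = ⌊$18,574 × 125%/10⌋ = $2,321; SL = ⌊$16,874/7⌋ = $2,410 → take SL $2,410. Book value $16,164.

$16,164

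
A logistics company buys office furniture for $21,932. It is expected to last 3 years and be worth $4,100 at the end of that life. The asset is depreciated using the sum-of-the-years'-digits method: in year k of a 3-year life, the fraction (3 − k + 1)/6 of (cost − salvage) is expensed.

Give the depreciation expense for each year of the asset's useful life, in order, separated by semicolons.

$8,916; $5,944; $2,972

Depreciable base = $21,932 − $4,100 = $17,832.
Sum of the years' digits = 3+2+1 = 6.
Year 1: $17,832 × 3/6 = $8,916. Book value $13,016.
Year 2: $17,832 × 2/6 = $5,944. Book value $7,072.
Year 3: $17,832 × 1/6 = $2,972. Book value $4,100.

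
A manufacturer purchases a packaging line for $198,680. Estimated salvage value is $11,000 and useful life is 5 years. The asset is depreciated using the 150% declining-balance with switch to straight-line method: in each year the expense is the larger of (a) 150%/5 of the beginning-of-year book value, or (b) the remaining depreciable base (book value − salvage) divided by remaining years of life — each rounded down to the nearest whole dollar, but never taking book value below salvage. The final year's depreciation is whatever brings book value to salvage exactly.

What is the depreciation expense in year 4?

$28,574

Depreciable base = $198,680 − $11,000 = $187,680.
Year 1: DB = ⌊$198,680 × 150%/5⌋ = $59,604; SL = ⌊$187,680/5⌋ = $37,536 → take DB $59,604. Book value $139,076.
Year 2: DB = ⌊$139,076 × 150%/5⌋ = $41,722; SL = ⌊$128,076/4⌋ = $32,019 → take DB $41,722. Book value $97,354.
Year 3: DB = ⌊$97,354 × 150%/5⌋ = $29,206; SL = ⌊$86,354/3⌋ = $28,784 → take DB $29,206. Book value $68,148.
Year 4: DB = ⌊$68,148 × 150%/5⌋ = $20,444; SL = ⌊$57,148/2⌋ = $28,574 → take SL $28,574. Book value $39,574.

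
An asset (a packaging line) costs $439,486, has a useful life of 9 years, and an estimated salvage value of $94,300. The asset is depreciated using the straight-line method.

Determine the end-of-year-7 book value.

$171,008

Depreciable base = $439,486 − $94,300 = $345,186.
Annual expense = $345,186 / 9 = $38,354.
End of year 1: book value $401,132.
End of year 2: book value $362,778.
End of year 3: book value $324,424.
End of year 4: book value $286,070.
End of year 5: book value $247,716.
End of year 6: book value $209,362.
End of year 7: book value $171,008.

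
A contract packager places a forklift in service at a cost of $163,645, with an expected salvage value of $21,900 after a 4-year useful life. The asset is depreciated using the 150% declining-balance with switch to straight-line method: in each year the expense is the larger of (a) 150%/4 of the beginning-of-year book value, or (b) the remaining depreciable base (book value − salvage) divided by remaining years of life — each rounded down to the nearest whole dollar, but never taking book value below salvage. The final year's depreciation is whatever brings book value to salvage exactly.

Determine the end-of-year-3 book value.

$39,954

Depreciable base = $163,645 − $21,900 = $141,745.
Year 1: DB = ⌊$163,645 × 150%/4⌋ = $61,366; SL = ⌊$141,745/4⌋ = $35,436 → take DB $61,366. Book value $102,279.
Year 2: DB = ⌊$102,279 × 150%/4⌋ = $38,354; SL = ⌊$80,379/3⌋ = $26,793 → take DB $38,354. Book value $63,925.
Year 3: DB = ⌊$63,925 × 150%/4⌋ = $23,971; SL = ⌊$42,025/2⌋ = $21,012 → take DB $23,971. Book value $39,954.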